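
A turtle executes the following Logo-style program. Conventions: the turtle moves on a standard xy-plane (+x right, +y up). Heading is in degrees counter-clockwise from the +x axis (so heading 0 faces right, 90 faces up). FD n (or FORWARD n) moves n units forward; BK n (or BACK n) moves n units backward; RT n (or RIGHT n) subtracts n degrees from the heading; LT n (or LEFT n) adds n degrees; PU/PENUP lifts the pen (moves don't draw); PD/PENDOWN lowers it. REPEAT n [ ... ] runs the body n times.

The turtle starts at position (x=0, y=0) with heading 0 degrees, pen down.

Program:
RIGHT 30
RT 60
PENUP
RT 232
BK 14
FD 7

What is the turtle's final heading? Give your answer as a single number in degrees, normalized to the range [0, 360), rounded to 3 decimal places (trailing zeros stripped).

Executing turtle program step by step:
Start: pos=(0,0), heading=0, pen down
RT 30: heading 0 -> 330
RT 60: heading 330 -> 270
PU: pen up
RT 232: heading 270 -> 38
BK 14: (0,0) -> (-11.032,-8.619) [heading=38, move]
FD 7: (-11.032,-8.619) -> (-5.516,-4.31) [heading=38, move]
Final: pos=(-5.516,-4.31), heading=38, 0 segment(s) drawn

Answer: 38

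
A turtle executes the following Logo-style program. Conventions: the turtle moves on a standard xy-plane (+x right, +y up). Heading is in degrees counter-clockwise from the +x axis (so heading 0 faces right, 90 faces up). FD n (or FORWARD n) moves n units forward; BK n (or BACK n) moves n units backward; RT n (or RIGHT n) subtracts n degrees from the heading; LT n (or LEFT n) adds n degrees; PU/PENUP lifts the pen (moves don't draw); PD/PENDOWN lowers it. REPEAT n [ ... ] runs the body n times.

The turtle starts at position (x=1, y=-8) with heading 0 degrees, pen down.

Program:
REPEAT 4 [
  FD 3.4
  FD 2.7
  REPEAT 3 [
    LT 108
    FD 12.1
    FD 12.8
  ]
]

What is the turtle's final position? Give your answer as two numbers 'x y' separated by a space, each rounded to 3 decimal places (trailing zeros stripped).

Executing turtle program step by step:
Start: pos=(1,-8), heading=0, pen down
REPEAT 4 [
  -- iteration 1/4 --
  FD 3.4: (1,-8) -> (4.4,-8) [heading=0, draw]
  FD 2.7: (4.4,-8) -> (7.1,-8) [heading=0, draw]
  REPEAT 3 [
    -- iteration 1/3 --
    LT 108: heading 0 -> 108
    FD 12.1: (7.1,-8) -> (3.361,3.508) [heading=108, draw]
    FD 12.8: (3.361,3.508) -> (-0.595,15.681) [heading=108, draw]
    -- iteration 2/3 --
    LT 108: heading 108 -> 216
    FD 12.1: (-0.595,15.681) -> (-10.384,8.569) [heading=216, draw]
    FD 12.8: (-10.384,8.569) -> (-20.739,1.045) [heading=216, draw]
    -- iteration 3/3 --
    LT 108: heading 216 -> 324
    FD 12.1: (-20.739,1.045) -> (-10.95,-6.067) [heading=324, draw]
    FD 12.8: (-10.95,-6.067) -> (-0.595,-13.59) [heading=324, draw]
  ]
  -- iteration 2/4 --
  FD 3.4: (-0.595,-13.59) -> (2.156,-15.589) [heading=324, draw]
  FD 2.7: (2.156,-15.589) -> (4.34,-17.176) [heading=324, draw]
  REPEAT 3 [
    -- iteration 1/3 --
    LT 108: heading 324 -> 72
    FD 12.1: (4.34,-17.176) -> (8.08,-5.668) [heading=72, draw]
    FD 12.8: (8.08,-5.668) -> (12.035,6.505) [heading=72, draw]
    -- iteration 2/3 --
    LT 108: heading 72 -> 180
    FD 12.1: (12.035,6.505) -> (-0.065,6.505) [heading=180, draw]
    FD 12.8: (-0.065,6.505) -> (-12.865,6.505) [heading=180, draw]
    -- iteration 3/3 --
    LT 108: heading 180 -> 288
    FD 12.1: (-12.865,6.505) -> (-9.126,-5.002) [heading=288, draw]
    FD 12.8: (-9.126,-5.002) -> (-5.17,-17.176) [heading=288, draw]
  ]
  -- iteration 3/4 --
  FD 3.4: (-5.17,-17.176) -> (-4.12,-20.409) [heading=288, draw]
  FD 2.7: (-4.12,-20.409) -> (-3.285,-22.977) [heading=288, draw]
  REPEAT 3 [
    -- iteration 1/3 --
    LT 108: heading 288 -> 36
    FD 12.1: (-3.285,-22.977) -> (6.504,-15.865) [heading=36, draw]
    FD 12.8: (6.504,-15.865) -> (16.859,-8.341) [heading=36, draw]
    -- iteration 2/3 --
    LT 108: heading 36 -> 144
    FD 12.1: (16.859,-8.341) -> (7.07,-1.229) [heading=144, draw]
    FD 12.8: (7.07,-1.229) -> (-3.285,6.294) [heading=144, draw]
    -- iteration 3/3 --
    LT 108: heading 144 -> 252
    FD 12.1: (-3.285,6.294) -> (-7.025,-5.213) [heading=252, draw]
    FD 12.8: (-7.025,-5.213) -> (-10.98,-17.387) [heading=252, draw]
  ]
  -- iteration 4/4 --
  FD 3.4: (-10.98,-17.387) -> (-12.031,-20.621) [heading=252, draw]
  FD 2.7: (-12.031,-20.621) -> (-12.865,-23.188) [heading=252, draw]
  REPEAT 3 [
    -- iteration 1/3 --
    LT 108: heading 252 -> 0
    FD 12.1: (-12.865,-23.188) -> (-0.765,-23.188) [heading=0, draw]
    FD 12.8: (-0.765,-23.188) -> (12.035,-23.188) [heading=0, draw]
    -- iteration 2/3 --
    LT 108: heading 0 -> 108
    FD 12.1: (12.035,-23.188) -> (8.296,-11.681) [heading=108, draw]
    FD 12.8: (8.296,-11.681) -> (4.34,0.493) [heading=108, draw]
    -- iteration 3/3 --
    LT 108: heading 108 -> 216
    FD 12.1: (4.34,0.493) -> (-5.449,-6.619) [heading=216, draw]
    FD 12.8: (-5.449,-6.619) -> (-15.804,-14.143) [heading=216, draw]
  ]
]
Final: pos=(-15.804,-14.143), heading=216, 32 segment(s) drawn

Answer: -15.804 -14.143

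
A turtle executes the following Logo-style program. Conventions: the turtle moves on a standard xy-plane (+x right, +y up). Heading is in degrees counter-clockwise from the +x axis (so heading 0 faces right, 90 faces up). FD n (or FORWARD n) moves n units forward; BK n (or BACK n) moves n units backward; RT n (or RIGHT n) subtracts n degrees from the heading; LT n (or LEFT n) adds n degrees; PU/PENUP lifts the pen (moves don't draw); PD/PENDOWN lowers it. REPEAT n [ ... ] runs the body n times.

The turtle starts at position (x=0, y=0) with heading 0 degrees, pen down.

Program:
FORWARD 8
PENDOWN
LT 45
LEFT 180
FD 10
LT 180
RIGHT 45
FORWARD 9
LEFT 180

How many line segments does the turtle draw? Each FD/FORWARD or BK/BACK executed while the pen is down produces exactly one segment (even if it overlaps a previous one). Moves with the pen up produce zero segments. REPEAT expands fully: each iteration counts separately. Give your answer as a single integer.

Answer: 3

Derivation:
Executing turtle program step by step:
Start: pos=(0,0), heading=0, pen down
FD 8: (0,0) -> (8,0) [heading=0, draw]
PD: pen down
LT 45: heading 0 -> 45
LT 180: heading 45 -> 225
FD 10: (8,0) -> (0.929,-7.071) [heading=225, draw]
LT 180: heading 225 -> 45
RT 45: heading 45 -> 0
FD 9: (0.929,-7.071) -> (9.929,-7.071) [heading=0, draw]
LT 180: heading 0 -> 180
Final: pos=(9.929,-7.071), heading=180, 3 segment(s) drawn
Segments drawn: 3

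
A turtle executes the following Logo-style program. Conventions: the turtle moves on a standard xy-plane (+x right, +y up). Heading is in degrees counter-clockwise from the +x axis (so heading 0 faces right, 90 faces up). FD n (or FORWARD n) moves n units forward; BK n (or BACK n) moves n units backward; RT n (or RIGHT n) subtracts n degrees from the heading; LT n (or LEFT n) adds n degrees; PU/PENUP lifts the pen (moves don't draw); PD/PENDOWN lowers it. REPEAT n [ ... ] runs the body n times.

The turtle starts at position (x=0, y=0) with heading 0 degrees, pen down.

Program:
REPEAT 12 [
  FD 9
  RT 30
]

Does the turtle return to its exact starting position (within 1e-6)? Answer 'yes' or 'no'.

Executing turtle program step by step:
Start: pos=(0,0), heading=0, pen down
REPEAT 12 [
  -- iteration 1/12 --
  FD 9: (0,0) -> (9,0) [heading=0, draw]
  RT 30: heading 0 -> 330
  -- iteration 2/12 --
  FD 9: (9,0) -> (16.794,-4.5) [heading=330, draw]
  RT 30: heading 330 -> 300
  -- iteration 3/12 --
  FD 9: (16.794,-4.5) -> (21.294,-12.294) [heading=300, draw]
  RT 30: heading 300 -> 270
  -- iteration 4/12 --
  FD 9: (21.294,-12.294) -> (21.294,-21.294) [heading=270, draw]
  RT 30: heading 270 -> 240
  -- iteration 5/12 --
  FD 9: (21.294,-21.294) -> (16.794,-29.088) [heading=240, draw]
  RT 30: heading 240 -> 210
  -- iteration 6/12 --
  FD 9: (16.794,-29.088) -> (9,-33.588) [heading=210, draw]
  RT 30: heading 210 -> 180
  -- iteration 7/12 --
  FD 9: (9,-33.588) -> (0,-33.588) [heading=180, draw]
  RT 30: heading 180 -> 150
  -- iteration 8/12 --
  FD 9: (0,-33.588) -> (-7.794,-29.088) [heading=150, draw]
  RT 30: heading 150 -> 120
  -- iteration 9/12 --
  FD 9: (-7.794,-29.088) -> (-12.294,-21.294) [heading=120, draw]
  RT 30: heading 120 -> 90
  -- iteration 10/12 --
  FD 9: (-12.294,-21.294) -> (-12.294,-12.294) [heading=90, draw]
  RT 30: heading 90 -> 60
  -- iteration 11/12 --
  FD 9: (-12.294,-12.294) -> (-7.794,-4.5) [heading=60, draw]
  RT 30: heading 60 -> 30
  -- iteration 12/12 --
  FD 9: (-7.794,-4.5) -> (0,0) [heading=30, draw]
  RT 30: heading 30 -> 0
]
Final: pos=(0,0), heading=0, 12 segment(s) drawn

Start position: (0, 0)
Final position: (0, 0)
Distance = 0; < 1e-6 -> CLOSED

Answer: yes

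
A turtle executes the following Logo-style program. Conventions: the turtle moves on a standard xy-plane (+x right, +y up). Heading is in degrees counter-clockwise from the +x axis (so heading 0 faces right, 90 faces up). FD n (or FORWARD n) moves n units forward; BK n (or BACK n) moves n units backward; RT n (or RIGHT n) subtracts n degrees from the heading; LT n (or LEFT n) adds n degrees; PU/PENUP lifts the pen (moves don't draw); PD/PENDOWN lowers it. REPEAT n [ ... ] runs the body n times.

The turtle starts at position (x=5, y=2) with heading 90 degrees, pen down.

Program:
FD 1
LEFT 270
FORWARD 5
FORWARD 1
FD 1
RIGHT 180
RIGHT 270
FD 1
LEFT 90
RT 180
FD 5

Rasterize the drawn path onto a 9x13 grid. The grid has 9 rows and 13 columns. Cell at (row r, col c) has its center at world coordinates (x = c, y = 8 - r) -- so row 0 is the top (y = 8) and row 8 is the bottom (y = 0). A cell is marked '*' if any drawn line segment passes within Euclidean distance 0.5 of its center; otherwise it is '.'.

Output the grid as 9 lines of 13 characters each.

Segment 0: (5,2) -> (5,3)
Segment 1: (5,3) -> (10,3)
Segment 2: (10,3) -> (11,3)
Segment 3: (11,3) -> (12,3)
Segment 4: (12,3) -> (12,2)
Segment 5: (12,2) -> (7,2)

Answer: .............
.............
.............
.............
.............
.....********
.....*.******
.............
.............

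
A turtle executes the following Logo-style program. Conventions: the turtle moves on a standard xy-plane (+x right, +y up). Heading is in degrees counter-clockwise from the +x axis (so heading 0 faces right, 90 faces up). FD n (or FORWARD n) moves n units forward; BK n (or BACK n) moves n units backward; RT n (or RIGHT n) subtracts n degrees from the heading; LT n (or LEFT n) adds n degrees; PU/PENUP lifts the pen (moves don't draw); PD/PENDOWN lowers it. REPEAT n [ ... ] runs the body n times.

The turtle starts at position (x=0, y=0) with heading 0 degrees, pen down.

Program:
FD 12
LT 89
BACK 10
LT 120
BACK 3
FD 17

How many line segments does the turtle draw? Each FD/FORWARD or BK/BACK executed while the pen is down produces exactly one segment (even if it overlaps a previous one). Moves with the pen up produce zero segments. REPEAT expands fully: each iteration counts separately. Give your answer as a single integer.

Executing turtle program step by step:
Start: pos=(0,0), heading=0, pen down
FD 12: (0,0) -> (12,0) [heading=0, draw]
LT 89: heading 0 -> 89
BK 10: (12,0) -> (11.825,-9.998) [heading=89, draw]
LT 120: heading 89 -> 209
BK 3: (11.825,-9.998) -> (14.449,-8.544) [heading=209, draw]
FD 17: (14.449,-8.544) -> (-0.419,-16.786) [heading=209, draw]
Final: pos=(-0.419,-16.786), heading=209, 4 segment(s) drawn
Segments drawn: 4

Answer: 4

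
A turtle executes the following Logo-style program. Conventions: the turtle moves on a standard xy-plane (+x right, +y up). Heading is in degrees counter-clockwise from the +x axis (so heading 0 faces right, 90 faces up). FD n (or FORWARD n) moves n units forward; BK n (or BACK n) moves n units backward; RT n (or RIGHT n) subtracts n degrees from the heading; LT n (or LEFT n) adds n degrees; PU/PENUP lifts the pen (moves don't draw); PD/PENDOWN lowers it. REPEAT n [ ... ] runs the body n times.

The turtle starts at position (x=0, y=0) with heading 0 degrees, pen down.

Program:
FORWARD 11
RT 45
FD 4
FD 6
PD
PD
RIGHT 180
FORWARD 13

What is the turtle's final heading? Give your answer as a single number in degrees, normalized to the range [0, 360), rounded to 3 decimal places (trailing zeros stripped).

Answer: 135

Derivation:
Executing turtle program step by step:
Start: pos=(0,0), heading=0, pen down
FD 11: (0,0) -> (11,0) [heading=0, draw]
RT 45: heading 0 -> 315
FD 4: (11,0) -> (13.828,-2.828) [heading=315, draw]
FD 6: (13.828,-2.828) -> (18.071,-7.071) [heading=315, draw]
PD: pen down
PD: pen down
RT 180: heading 315 -> 135
FD 13: (18.071,-7.071) -> (8.879,2.121) [heading=135, draw]
Final: pos=(8.879,2.121), heading=135, 4 segment(s) drawn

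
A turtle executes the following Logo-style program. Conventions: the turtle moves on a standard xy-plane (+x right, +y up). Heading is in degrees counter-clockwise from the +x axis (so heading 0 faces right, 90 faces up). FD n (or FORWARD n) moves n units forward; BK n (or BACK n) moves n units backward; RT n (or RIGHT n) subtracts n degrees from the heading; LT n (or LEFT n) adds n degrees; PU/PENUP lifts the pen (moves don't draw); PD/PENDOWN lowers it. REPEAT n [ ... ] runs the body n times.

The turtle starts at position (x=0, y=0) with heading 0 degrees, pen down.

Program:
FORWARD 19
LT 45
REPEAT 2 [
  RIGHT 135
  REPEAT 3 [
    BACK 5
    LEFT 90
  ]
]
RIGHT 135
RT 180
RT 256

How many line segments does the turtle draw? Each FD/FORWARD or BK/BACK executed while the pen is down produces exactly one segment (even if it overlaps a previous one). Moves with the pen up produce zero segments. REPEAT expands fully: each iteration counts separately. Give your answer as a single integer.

Answer: 7

Derivation:
Executing turtle program step by step:
Start: pos=(0,0), heading=0, pen down
FD 19: (0,0) -> (19,0) [heading=0, draw]
LT 45: heading 0 -> 45
REPEAT 2 [
  -- iteration 1/2 --
  RT 135: heading 45 -> 270
  REPEAT 3 [
    -- iteration 1/3 --
    BK 5: (19,0) -> (19,5) [heading=270, draw]
    LT 90: heading 270 -> 0
    -- iteration 2/3 --
    BK 5: (19,5) -> (14,5) [heading=0, draw]
    LT 90: heading 0 -> 90
    -- iteration 3/3 --
    BK 5: (14,5) -> (14,0) [heading=90, draw]
    LT 90: heading 90 -> 180
  ]
  -- iteration 2/2 --
  RT 135: heading 180 -> 45
  REPEAT 3 [
    -- iteration 1/3 --
    BK 5: (14,0) -> (10.464,-3.536) [heading=45, draw]
    LT 90: heading 45 -> 135
    -- iteration 2/3 --
    BK 5: (10.464,-3.536) -> (14,-7.071) [heading=135, draw]
    LT 90: heading 135 -> 225
    -- iteration 3/3 --
    BK 5: (14,-7.071) -> (17.536,-3.536) [heading=225, draw]
    LT 90: heading 225 -> 315
  ]
]
RT 135: heading 315 -> 180
RT 180: heading 180 -> 0
RT 256: heading 0 -> 104
Final: pos=(17.536,-3.536), heading=104, 7 segment(s) drawn
Segments drawn: 7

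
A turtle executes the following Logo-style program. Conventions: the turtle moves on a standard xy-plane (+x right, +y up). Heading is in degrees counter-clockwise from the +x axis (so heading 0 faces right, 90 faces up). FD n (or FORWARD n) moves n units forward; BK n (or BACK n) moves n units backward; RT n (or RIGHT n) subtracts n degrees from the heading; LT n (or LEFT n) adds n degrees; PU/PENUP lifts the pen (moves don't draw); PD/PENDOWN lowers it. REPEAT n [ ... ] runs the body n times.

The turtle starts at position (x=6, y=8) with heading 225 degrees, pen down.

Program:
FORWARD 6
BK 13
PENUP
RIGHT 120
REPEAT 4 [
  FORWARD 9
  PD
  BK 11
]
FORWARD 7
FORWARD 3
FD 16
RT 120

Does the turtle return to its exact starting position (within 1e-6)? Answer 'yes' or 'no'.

Answer: no

Derivation:
Executing turtle program step by step:
Start: pos=(6,8), heading=225, pen down
FD 6: (6,8) -> (1.757,3.757) [heading=225, draw]
BK 13: (1.757,3.757) -> (10.95,12.95) [heading=225, draw]
PU: pen up
RT 120: heading 225 -> 105
REPEAT 4 [
  -- iteration 1/4 --
  FD 9: (10.95,12.95) -> (8.62,21.643) [heading=105, move]
  PD: pen down
  BK 11: (8.62,21.643) -> (11.467,11.018) [heading=105, draw]
  -- iteration 2/4 --
  FD 9: (11.467,11.018) -> (9.138,19.711) [heading=105, draw]
  PD: pen down
  BK 11: (9.138,19.711) -> (11.985,9.086) [heading=105, draw]
  -- iteration 3/4 --
  FD 9: (11.985,9.086) -> (9.656,17.779) [heading=105, draw]
  PD: pen down
  BK 11: (9.656,17.779) -> (12.503,7.154) [heading=105, draw]
  -- iteration 4/4 --
  FD 9: (12.503,7.154) -> (10.173,15.848) [heading=105, draw]
  PD: pen down
  BK 11: (10.173,15.848) -> (13.02,5.222) [heading=105, draw]
]
FD 7: (13.02,5.222) -> (11.209,11.984) [heading=105, draw]
FD 3: (11.209,11.984) -> (10.432,14.882) [heading=105, draw]
FD 16: (10.432,14.882) -> (6.291,30.336) [heading=105, draw]
RT 120: heading 105 -> 345
Final: pos=(6.291,30.336), heading=345, 12 segment(s) drawn

Start position: (6, 8)
Final position: (6.291, 30.336)
Distance = 22.338; >= 1e-6 -> NOT closed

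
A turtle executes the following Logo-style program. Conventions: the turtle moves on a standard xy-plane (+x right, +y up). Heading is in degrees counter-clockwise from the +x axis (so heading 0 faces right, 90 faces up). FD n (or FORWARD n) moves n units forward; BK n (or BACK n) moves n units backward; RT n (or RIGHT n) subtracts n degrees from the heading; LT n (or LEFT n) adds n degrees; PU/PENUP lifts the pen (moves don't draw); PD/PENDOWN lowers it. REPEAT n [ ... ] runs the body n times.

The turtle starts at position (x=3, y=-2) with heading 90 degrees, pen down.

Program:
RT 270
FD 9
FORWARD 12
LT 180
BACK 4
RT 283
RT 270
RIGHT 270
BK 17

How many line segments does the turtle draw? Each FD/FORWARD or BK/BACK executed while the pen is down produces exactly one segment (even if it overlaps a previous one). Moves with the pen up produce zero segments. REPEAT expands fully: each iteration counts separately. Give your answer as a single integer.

Executing turtle program step by step:
Start: pos=(3,-2), heading=90, pen down
RT 270: heading 90 -> 180
FD 9: (3,-2) -> (-6,-2) [heading=180, draw]
FD 12: (-6,-2) -> (-18,-2) [heading=180, draw]
LT 180: heading 180 -> 0
BK 4: (-18,-2) -> (-22,-2) [heading=0, draw]
RT 283: heading 0 -> 77
RT 270: heading 77 -> 167
RT 270: heading 167 -> 257
BK 17: (-22,-2) -> (-18.176,14.564) [heading=257, draw]
Final: pos=(-18.176,14.564), heading=257, 4 segment(s) drawn
Segments drawn: 4

Answer: 4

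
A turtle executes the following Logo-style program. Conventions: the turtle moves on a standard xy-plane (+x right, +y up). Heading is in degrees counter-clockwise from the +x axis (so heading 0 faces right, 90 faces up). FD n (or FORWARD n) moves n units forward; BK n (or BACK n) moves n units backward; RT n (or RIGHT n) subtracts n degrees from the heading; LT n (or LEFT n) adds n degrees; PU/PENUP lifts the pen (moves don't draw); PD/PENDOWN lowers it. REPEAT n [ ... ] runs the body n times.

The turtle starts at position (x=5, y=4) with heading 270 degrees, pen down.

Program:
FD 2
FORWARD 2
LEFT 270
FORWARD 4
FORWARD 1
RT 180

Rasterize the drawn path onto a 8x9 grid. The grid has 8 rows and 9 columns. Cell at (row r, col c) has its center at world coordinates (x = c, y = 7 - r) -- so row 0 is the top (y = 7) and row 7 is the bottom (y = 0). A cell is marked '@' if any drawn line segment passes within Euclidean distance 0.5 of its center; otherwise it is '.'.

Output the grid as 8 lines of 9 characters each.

Answer: .........
.........
.........
.....@...
.....@...
.....@...
.....@...
@@@@@@...

Derivation:
Segment 0: (5,4) -> (5,2)
Segment 1: (5,2) -> (5,0)
Segment 2: (5,0) -> (1,0)
Segment 3: (1,0) -> (0,0)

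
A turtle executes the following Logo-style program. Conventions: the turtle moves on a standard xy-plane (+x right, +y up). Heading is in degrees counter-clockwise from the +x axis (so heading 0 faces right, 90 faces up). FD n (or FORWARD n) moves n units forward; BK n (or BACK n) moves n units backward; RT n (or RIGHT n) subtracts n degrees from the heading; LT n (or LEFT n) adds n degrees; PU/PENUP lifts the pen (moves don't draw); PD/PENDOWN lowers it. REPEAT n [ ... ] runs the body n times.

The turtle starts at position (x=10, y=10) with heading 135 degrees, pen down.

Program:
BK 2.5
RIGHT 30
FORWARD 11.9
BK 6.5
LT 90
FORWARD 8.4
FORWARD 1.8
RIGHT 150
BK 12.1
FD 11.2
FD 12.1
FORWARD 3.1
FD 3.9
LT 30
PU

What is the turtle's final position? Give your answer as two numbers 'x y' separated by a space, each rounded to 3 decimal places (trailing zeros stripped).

Answer: 13.387 23.678

Derivation:
Executing turtle program step by step:
Start: pos=(10,10), heading=135, pen down
BK 2.5: (10,10) -> (11.768,8.232) [heading=135, draw]
RT 30: heading 135 -> 105
FD 11.9: (11.768,8.232) -> (8.688,19.727) [heading=105, draw]
BK 6.5: (8.688,19.727) -> (10.37,13.448) [heading=105, draw]
LT 90: heading 105 -> 195
FD 8.4: (10.37,13.448) -> (2.256,11.274) [heading=195, draw]
FD 1.8: (2.256,11.274) -> (0.518,10.808) [heading=195, draw]
RT 150: heading 195 -> 45
BK 12.1: (0.518,10.808) -> (-8.038,2.252) [heading=45, draw]
FD 11.2: (-8.038,2.252) -> (-0.119,10.172) [heading=45, draw]
FD 12.1: (-0.119,10.172) -> (8.437,18.728) [heading=45, draw]
FD 3.1: (8.437,18.728) -> (10.629,20.92) [heading=45, draw]
FD 3.9: (10.629,20.92) -> (13.387,23.678) [heading=45, draw]
LT 30: heading 45 -> 75
PU: pen up
Final: pos=(13.387,23.678), heading=75, 10 segment(s) drawn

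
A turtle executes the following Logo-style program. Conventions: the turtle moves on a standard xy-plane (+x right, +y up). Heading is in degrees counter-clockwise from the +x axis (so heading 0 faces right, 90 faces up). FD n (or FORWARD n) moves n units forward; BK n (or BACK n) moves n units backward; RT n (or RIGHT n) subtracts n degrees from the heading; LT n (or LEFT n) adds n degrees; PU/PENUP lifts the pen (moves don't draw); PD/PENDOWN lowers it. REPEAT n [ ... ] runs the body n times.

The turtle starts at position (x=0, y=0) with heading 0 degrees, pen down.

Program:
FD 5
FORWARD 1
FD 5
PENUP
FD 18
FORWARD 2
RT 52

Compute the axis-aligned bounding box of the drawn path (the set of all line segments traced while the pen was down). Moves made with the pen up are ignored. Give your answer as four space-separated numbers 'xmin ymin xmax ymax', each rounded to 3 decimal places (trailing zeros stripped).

Answer: 0 0 11 0

Derivation:
Executing turtle program step by step:
Start: pos=(0,0), heading=0, pen down
FD 5: (0,0) -> (5,0) [heading=0, draw]
FD 1: (5,0) -> (6,0) [heading=0, draw]
FD 5: (6,0) -> (11,0) [heading=0, draw]
PU: pen up
FD 18: (11,0) -> (29,0) [heading=0, move]
FD 2: (29,0) -> (31,0) [heading=0, move]
RT 52: heading 0 -> 308
Final: pos=(31,0), heading=308, 3 segment(s) drawn

Segment endpoints: x in {0, 5, 6, 11}, y in {0}
xmin=0, ymin=0, xmax=11, ymax=0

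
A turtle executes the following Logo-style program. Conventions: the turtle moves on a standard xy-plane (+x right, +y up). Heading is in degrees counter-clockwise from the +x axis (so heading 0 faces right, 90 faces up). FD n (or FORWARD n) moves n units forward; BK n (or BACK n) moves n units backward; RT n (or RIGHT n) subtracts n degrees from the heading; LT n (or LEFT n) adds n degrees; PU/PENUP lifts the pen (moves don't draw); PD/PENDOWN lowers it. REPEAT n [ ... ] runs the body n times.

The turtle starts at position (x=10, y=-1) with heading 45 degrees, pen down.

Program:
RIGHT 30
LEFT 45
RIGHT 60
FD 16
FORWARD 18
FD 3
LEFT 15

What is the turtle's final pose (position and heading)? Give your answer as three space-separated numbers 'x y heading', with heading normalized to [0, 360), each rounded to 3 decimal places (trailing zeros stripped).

Answer: 47 -1 15

Derivation:
Executing turtle program step by step:
Start: pos=(10,-1), heading=45, pen down
RT 30: heading 45 -> 15
LT 45: heading 15 -> 60
RT 60: heading 60 -> 0
FD 16: (10,-1) -> (26,-1) [heading=0, draw]
FD 18: (26,-1) -> (44,-1) [heading=0, draw]
FD 3: (44,-1) -> (47,-1) [heading=0, draw]
LT 15: heading 0 -> 15
Final: pos=(47,-1), heading=15, 3 segment(s) drawn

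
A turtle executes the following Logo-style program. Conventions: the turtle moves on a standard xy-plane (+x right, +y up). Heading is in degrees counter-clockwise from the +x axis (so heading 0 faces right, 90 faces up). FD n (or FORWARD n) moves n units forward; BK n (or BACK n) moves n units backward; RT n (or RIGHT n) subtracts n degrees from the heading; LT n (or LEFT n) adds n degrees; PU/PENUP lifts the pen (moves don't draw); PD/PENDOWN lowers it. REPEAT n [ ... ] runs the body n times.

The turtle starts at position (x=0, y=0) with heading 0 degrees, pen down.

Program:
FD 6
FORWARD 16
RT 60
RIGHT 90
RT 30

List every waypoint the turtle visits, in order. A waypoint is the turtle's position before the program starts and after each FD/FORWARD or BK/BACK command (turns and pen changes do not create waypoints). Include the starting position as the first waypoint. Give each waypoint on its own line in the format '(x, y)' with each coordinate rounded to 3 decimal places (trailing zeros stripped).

Executing turtle program step by step:
Start: pos=(0,0), heading=0, pen down
FD 6: (0,0) -> (6,0) [heading=0, draw]
FD 16: (6,0) -> (22,0) [heading=0, draw]
RT 60: heading 0 -> 300
RT 90: heading 300 -> 210
RT 30: heading 210 -> 180
Final: pos=(22,0), heading=180, 2 segment(s) drawn
Waypoints (3 total):
(0, 0)
(6, 0)
(22, 0)

Answer: (0, 0)
(6, 0)
(22, 0)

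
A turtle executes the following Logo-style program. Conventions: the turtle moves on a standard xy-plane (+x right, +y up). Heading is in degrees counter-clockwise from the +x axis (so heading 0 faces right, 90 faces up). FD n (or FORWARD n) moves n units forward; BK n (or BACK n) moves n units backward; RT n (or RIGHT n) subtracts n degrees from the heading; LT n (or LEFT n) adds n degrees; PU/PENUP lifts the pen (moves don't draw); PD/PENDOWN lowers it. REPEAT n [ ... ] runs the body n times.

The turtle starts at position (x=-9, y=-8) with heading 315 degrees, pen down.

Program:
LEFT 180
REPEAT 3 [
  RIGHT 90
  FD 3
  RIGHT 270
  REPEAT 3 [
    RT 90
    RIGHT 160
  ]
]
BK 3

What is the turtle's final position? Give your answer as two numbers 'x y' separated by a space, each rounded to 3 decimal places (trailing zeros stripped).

Executing turtle program step by step:
Start: pos=(-9,-8), heading=315, pen down
LT 180: heading 315 -> 135
REPEAT 3 [
  -- iteration 1/3 --
  RT 90: heading 135 -> 45
  FD 3: (-9,-8) -> (-6.879,-5.879) [heading=45, draw]
  RT 270: heading 45 -> 135
  REPEAT 3 [
    -- iteration 1/3 --
    RT 90: heading 135 -> 45
    RT 160: heading 45 -> 245
    -- iteration 2/3 --
    RT 90: heading 245 -> 155
    RT 160: heading 155 -> 355
    -- iteration 3/3 --
    RT 90: heading 355 -> 265
    RT 160: heading 265 -> 105
  ]
  -- iteration 2/3 --
  RT 90: heading 105 -> 15
  FD 3: (-6.879,-5.879) -> (-3.981,-5.102) [heading=15, draw]
  RT 270: heading 15 -> 105
  REPEAT 3 [
    -- iteration 1/3 --
    RT 90: heading 105 -> 15
    RT 160: heading 15 -> 215
    -- iteration 2/3 --
    RT 90: heading 215 -> 125
    RT 160: heading 125 -> 325
    -- iteration 3/3 --
    RT 90: heading 325 -> 235
    RT 160: heading 235 -> 75
  ]
  -- iteration 3/3 --
  RT 90: heading 75 -> 345
  FD 3: (-3.981,-5.102) -> (-1.083,-5.879) [heading=345, draw]
  RT 270: heading 345 -> 75
  REPEAT 3 [
    -- iteration 1/3 --
    RT 90: heading 75 -> 345
    RT 160: heading 345 -> 185
    -- iteration 2/3 --
    RT 90: heading 185 -> 95
    RT 160: heading 95 -> 295
    -- iteration 3/3 --
    RT 90: heading 295 -> 205
    RT 160: heading 205 -> 45
  ]
]
BK 3: (-1.083,-5.879) -> (-3.204,-8) [heading=45, draw]
Final: pos=(-3.204,-8), heading=45, 4 segment(s) drawn

Answer: -3.204 -8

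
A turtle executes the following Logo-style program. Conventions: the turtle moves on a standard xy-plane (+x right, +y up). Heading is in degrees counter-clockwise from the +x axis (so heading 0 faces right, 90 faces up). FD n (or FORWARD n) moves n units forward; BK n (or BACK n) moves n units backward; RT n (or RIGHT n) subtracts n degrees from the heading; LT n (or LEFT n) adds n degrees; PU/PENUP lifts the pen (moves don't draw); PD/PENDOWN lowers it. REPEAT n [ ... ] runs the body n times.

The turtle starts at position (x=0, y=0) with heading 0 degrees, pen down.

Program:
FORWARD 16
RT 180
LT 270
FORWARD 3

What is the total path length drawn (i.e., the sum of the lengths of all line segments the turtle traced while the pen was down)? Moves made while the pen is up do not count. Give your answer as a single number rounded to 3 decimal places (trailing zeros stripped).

Executing turtle program step by step:
Start: pos=(0,0), heading=0, pen down
FD 16: (0,0) -> (16,0) [heading=0, draw]
RT 180: heading 0 -> 180
LT 270: heading 180 -> 90
FD 3: (16,0) -> (16,3) [heading=90, draw]
Final: pos=(16,3), heading=90, 2 segment(s) drawn

Segment lengths:
  seg 1: (0,0) -> (16,0), length = 16
  seg 2: (16,0) -> (16,3), length = 3
Total = 19

Answer: 19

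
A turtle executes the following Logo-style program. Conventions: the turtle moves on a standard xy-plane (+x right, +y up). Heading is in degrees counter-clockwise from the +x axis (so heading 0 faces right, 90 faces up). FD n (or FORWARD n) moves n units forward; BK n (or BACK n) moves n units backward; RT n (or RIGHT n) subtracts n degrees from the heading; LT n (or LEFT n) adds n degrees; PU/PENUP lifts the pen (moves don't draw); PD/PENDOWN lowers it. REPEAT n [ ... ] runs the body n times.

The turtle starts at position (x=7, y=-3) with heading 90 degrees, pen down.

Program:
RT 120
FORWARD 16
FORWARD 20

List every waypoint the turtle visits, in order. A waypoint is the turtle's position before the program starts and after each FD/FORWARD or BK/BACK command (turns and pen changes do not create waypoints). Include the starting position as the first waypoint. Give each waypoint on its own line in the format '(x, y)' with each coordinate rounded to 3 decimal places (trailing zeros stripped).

Executing turtle program step by step:
Start: pos=(7,-3), heading=90, pen down
RT 120: heading 90 -> 330
FD 16: (7,-3) -> (20.856,-11) [heading=330, draw]
FD 20: (20.856,-11) -> (38.177,-21) [heading=330, draw]
Final: pos=(38.177,-21), heading=330, 2 segment(s) drawn
Waypoints (3 total):
(7, -3)
(20.856, -11)
(38.177, -21)

Answer: (7, -3)
(20.856, -11)
(38.177, -21)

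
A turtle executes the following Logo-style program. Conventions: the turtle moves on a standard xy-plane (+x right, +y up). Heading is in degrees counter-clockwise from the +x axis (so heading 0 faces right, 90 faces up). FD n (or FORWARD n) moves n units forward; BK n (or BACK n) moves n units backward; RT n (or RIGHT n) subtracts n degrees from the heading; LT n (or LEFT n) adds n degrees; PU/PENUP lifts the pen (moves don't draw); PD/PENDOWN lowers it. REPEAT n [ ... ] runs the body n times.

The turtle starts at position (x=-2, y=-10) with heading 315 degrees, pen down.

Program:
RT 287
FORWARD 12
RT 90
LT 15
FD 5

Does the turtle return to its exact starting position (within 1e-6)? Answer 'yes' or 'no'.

Answer: no

Derivation:
Executing turtle program step by step:
Start: pos=(-2,-10), heading=315, pen down
RT 287: heading 315 -> 28
FD 12: (-2,-10) -> (8.595,-4.366) [heading=28, draw]
RT 90: heading 28 -> 298
LT 15: heading 298 -> 313
FD 5: (8.595,-4.366) -> (12.005,-8.023) [heading=313, draw]
Final: pos=(12.005,-8.023), heading=313, 2 segment(s) drawn

Start position: (-2, -10)
Final position: (12.005, -8.023)
Distance = 14.144; >= 1e-6 -> NOT closed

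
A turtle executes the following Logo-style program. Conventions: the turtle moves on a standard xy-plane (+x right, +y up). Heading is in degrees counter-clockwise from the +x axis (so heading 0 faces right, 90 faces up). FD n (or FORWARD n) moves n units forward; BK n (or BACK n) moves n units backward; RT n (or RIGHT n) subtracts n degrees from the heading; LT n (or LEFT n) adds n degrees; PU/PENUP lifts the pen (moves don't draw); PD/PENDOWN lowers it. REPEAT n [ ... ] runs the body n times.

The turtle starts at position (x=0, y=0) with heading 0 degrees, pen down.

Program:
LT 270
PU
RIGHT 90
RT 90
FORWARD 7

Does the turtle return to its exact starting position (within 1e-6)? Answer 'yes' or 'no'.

Answer: no

Derivation:
Executing turtle program step by step:
Start: pos=(0,0), heading=0, pen down
LT 270: heading 0 -> 270
PU: pen up
RT 90: heading 270 -> 180
RT 90: heading 180 -> 90
FD 7: (0,0) -> (0,7) [heading=90, move]
Final: pos=(0,7), heading=90, 0 segment(s) drawn

Start position: (0, 0)
Final position: (0, 7)
Distance = 7; >= 1e-6 -> NOT closed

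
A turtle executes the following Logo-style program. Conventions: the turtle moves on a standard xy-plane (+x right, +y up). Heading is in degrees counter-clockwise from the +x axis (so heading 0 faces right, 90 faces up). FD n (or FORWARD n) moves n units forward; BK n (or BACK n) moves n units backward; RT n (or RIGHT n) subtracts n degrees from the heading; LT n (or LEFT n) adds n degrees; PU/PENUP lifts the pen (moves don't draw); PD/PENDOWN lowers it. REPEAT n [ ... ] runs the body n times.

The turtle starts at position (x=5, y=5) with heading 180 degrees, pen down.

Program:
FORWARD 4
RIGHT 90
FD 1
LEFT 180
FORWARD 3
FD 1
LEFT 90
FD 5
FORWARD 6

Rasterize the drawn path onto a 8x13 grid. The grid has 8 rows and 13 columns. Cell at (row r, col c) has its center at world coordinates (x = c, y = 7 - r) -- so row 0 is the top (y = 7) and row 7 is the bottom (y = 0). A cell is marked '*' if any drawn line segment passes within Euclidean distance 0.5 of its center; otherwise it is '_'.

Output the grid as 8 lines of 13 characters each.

Segment 0: (5,5) -> (1,5)
Segment 1: (1,5) -> (1,6)
Segment 2: (1,6) -> (1,3)
Segment 3: (1,3) -> (1,2)
Segment 4: (1,2) -> (6,2)
Segment 5: (6,2) -> (12,2)

Answer: _____________
_*___________
_*****_______
_*___________
_*___________
_************
_____________
_____________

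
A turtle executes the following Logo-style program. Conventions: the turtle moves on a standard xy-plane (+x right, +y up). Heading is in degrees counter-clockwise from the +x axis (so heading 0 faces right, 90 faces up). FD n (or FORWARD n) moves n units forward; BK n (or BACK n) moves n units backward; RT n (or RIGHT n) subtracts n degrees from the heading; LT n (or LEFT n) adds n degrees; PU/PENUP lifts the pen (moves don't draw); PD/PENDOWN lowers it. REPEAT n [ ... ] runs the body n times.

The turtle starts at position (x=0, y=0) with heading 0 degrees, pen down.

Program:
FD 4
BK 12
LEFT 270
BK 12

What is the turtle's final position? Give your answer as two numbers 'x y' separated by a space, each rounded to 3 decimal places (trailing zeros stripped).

Answer: -8 12

Derivation:
Executing turtle program step by step:
Start: pos=(0,0), heading=0, pen down
FD 4: (0,0) -> (4,0) [heading=0, draw]
BK 12: (4,0) -> (-8,0) [heading=0, draw]
LT 270: heading 0 -> 270
BK 12: (-8,0) -> (-8,12) [heading=270, draw]
Final: pos=(-8,12), heading=270, 3 segment(s) drawn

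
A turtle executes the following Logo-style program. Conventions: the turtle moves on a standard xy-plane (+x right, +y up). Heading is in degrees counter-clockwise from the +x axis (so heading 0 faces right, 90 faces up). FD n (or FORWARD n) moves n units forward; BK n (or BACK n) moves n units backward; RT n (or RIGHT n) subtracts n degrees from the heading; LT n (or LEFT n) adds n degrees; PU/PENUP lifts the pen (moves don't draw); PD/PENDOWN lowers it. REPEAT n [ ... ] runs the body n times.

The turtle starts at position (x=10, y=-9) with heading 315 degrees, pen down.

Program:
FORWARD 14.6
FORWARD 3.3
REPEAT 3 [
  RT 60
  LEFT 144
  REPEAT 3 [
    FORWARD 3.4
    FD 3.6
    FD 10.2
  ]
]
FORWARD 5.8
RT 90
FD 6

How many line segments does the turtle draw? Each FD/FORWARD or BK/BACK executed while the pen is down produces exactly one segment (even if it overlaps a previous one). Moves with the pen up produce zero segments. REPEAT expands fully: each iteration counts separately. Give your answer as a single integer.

Executing turtle program step by step:
Start: pos=(10,-9), heading=315, pen down
FD 14.6: (10,-9) -> (20.324,-19.324) [heading=315, draw]
FD 3.3: (20.324,-19.324) -> (22.657,-21.657) [heading=315, draw]
REPEAT 3 [
  -- iteration 1/3 --
  RT 60: heading 315 -> 255
  LT 144: heading 255 -> 39
  REPEAT 3 [
    -- iteration 1/3 --
    FD 3.4: (22.657,-21.657) -> (25.3,-19.518) [heading=39, draw]
    FD 3.6: (25.3,-19.518) -> (28.097,-17.252) [heading=39, draw]
    FD 10.2: (28.097,-17.252) -> (36.024,-10.833) [heading=39, draw]
    -- iteration 2/3 --
    FD 3.4: (36.024,-10.833) -> (38.666,-8.693) [heading=39, draw]
    FD 3.6: (38.666,-8.693) -> (41.464,-6.428) [heading=39, draw]
    FD 10.2: (41.464,-6.428) -> (49.391,-0.009) [heading=39, draw]
    -- iteration 3/3 --
    FD 3.4: (49.391,-0.009) -> (52.033,2.131) [heading=39, draw]
    FD 3.6: (52.033,2.131) -> (54.831,4.397) [heading=39, draw]
    FD 10.2: (54.831,4.397) -> (62.758,10.816) [heading=39, draw]
  ]
  -- iteration 2/3 --
  RT 60: heading 39 -> 339
  LT 144: heading 339 -> 123
  REPEAT 3 [
    -- iteration 1/3 --
    FD 3.4: (62.758,10.816) -> (60.906,13.667) [heading=123, draw]
    FD 3.6: (60.906,13.667) -> (58.945,16.686) [heading=123, draw]
    FD 10.2: (58.945,16.686) -> (53.39,25.241) [heading=123, draw]
    -- iteration 2/3 --
    FD 3.4: (53.39,25.241) -> (51.538,28.092) [heading=123, draw]
    FD 3.6: (51.538,28.092) -> (49.578,31.112) [heading=123, draw]
    FD 10.2: (49.578,31.112) -> (44.022,39.666) [heading=123, draw]
    -- iteration 3/3 --
    FD 3.4: (44.022,39.666) -> (42.171,42.517) [heading=123, draw]
    FD 3.6: (42.171,42.517) -> (40.21,45.537) [heading=123, draw]
    FD 10.2: (40.21,45.537) -> (34.655,54.091) [heading=123, draw]
  ]
  -- iteration 3/3 --
  RT 60: heading 123 -> 63
  LT 144: heading 63 -> 207
  REPEAT 3 [
    -- iteration 1/3 --
    FD 3.4: (34.655,54.091) -> (31.625,52.548) [heading=207, draw]
    FD 3.6: (31.625,52.548) -> (28.418,50.913) [heading=207, draw]
    FD 10.2: (28.418,50.913) -> (19.329,46.282) [heading=207, draw]
    -- iteration 2/3 --
    FD 3.4: (19.329,46.282) -> (16.3,44.739) [heading=207, draw]
    FD 3.6: (16.3,44.739) -> (13.092,43.105) [heading=207, draw]
    FD 10.2: (13.092,43.105) -> (4.004,38.474) [heading=207, draw]
    -- iteration 3/3 --
    FD 3.4: (4.004,38.474) -> (0.975,36.93) [heading=207, draw]
    FD 3.6: (0.975,36.93) -> (-2.233,35.296) [heading=207, draw]
    FD 10.2: (-2.233,35.296) -> (-11.321,30.665) [heading=207, draw]
  ]
]
FD 5.8: (-11.321,30.665) -> (-16.489,28.032) [heading=207, draw]
RT 90: heading 207 -> 117
FD 6: (-16.489,28.032) -> (-19.213,33.378) [heading=117, draw]
Final: pos=(-19.213,33.378), heading=117, 31 segment(s) drawn
Segments drawn: 31

Answer: 31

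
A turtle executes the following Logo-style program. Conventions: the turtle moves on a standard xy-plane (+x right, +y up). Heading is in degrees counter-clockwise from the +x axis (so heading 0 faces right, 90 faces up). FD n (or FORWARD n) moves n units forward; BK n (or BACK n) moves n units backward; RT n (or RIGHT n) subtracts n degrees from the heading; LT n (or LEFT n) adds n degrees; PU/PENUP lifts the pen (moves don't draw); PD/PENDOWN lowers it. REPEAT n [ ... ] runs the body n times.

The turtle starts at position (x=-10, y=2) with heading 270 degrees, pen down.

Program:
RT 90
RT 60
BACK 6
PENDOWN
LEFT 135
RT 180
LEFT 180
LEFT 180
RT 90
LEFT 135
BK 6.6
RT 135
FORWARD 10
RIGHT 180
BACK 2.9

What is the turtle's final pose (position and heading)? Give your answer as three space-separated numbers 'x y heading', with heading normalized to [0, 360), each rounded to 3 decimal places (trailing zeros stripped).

Executing turtle program step by step:
Start: pos=(-10,2), heading=270, pen down
RT 90: heading 270 -> 180
RT 60: heading 180 -> 120
BK 6: (-10,2) -> (-7,-3.196) [heading=120, draw]
PD: pen down
LT 135: heading 120 -> 255
RT 180: heading 255 -> 75
LT 180: heading 75 -> 255
LT 180: heading 255 -> 75
RT 90: heading 75 -> 345
LT 135: heading 345 -> 120
BK 6.6: (-7,-3.196) -> (-3.7,-8.912) [heading=120, draw]
RT 135: heading 120 -> 345
FD 10: (-3.7,-8.912) -> (5.959,-11.5) [heading=345, draw]
RT 180: heading 345 -> 165
BK 2.9: (5.959,-11.5) -> (8.76,-12.251) [heading=165, draw]
Final: pos=(8.76,-12.251), heading=165, 4 segment(s) drawn

Answer: 8.76 -12.251 165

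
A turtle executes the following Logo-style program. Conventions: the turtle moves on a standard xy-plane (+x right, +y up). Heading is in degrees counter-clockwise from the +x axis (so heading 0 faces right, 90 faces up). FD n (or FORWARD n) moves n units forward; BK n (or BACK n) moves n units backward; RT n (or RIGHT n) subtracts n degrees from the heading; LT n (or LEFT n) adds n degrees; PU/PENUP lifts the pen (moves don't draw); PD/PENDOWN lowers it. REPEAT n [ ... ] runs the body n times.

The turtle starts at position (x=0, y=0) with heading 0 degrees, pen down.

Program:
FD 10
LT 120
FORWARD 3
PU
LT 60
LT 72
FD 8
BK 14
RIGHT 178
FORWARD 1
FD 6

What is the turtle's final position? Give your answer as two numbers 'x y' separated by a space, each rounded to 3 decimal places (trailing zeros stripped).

Answer: 12.284 15.033

Derivation:
Executing turtle program step by step:
Start: pos=(0,0), heading=0, pen down
FD 10: (0,0) -> (10,0) [heading=0, draw]
LT 120: heading 0 -> 120
FD 3: (10,0) -> (8.5,2.598) [heading=120, draw]
PU: pen up
LT 60: heading 120 -> 180
LT 72: heading 180 -> 252
FD 8: (8.5,2.598) -> (6.028,-5.01) [heading=252, move]
BK 14: (6.028,-5.01) -> (10.354,8.304) [heading=252, move]
RT 178: heading 252 -> 74
FD 1: (10.354,8.304) -> (10.63,9.266) [heading=74, move]
FD 6: (10.63,9.266) -> (12.284,15.033) [heading=74, move]
Final: pos=(12.284,15.033), heading=74, 2 segment(s) drawn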